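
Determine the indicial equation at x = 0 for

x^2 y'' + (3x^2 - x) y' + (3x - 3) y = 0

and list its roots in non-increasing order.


Divide by x^2 to reach normal form y'' + P_1(x) y' + P_2(x) y = 0 with P_1(x) = 3 - 1/x and P_2(x) = 3/x - 3/x^2.
x = 0 is a singular point because the y'-coefficient 3 - 1/x has a pole at x = 0 and the y-coefficient 3/x - 3/x^2 has a pole at x = 0.
It is a regular singular point because x P_1(x) = p(x) = 3x - 1 and x^2 P_2(x) = q(x) = 3x - 3 are polynomials, hence analytic at x = 0.
p(0) = -1,  q(0) = -3.
Indicial equation: r(r-1) + p(0) r + q(0) = 0, i.e. r^2 + (p(0) - 1) r + q(0) = 0, i.e. r^2 - 2 r - 3 = 0.
Discriminant: (-2)^2 - 4(-3) = 16, so r = (2 ± 4)/2.
Solving: r_1 = 3, r_2 = -1.

indicial: r^2 - 2 r - 3 = 0; roots r_1 = 3, r_2 = -1


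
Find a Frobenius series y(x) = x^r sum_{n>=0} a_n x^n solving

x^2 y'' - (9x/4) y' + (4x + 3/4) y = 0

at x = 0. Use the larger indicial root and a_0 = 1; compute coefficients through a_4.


Write in Frobenius form y'' + (p(x)/x) y' + (q(x)/x^2) y = 0:
  p(x) = -9/4,  q(x) = 4x + 3/4.
Indicial equation: r(r-1) + (-9/4) r + (3/4) = 0 -> roots r_1 = 3, r_2 = 1/4.
Take r = r_1 = 3. Let y(x) = x^r sum_{n>=0} a_n x^n with a_0 = 1.
Substitute y = x^r sum a_n x^n and match x^{r+n}. The recurrence is
  D(n) a_n + 4 a_{n-1} = 0,  where D(n) = (r+n)(r+n-1) + (-9/4)(r+n) + (3/4).
  a_n = -4 / D(n) * a_{n-1}.
Since the indicial polynomial factors as (r - r_1)(r - r_2), D(n) = (r_1 + n - r_1)(r_1 + n - r_2) = n(n + 11/4).
Evaluating step by step (a_0 = 1):
  n = 1: D(1) = 1(1 + 11/4) = 15/4; numerator = -4(1) = -4; a_1 = (-4)/(15/4) = -16/15
  n = 2: D(2) = 2(2 + 11/4) = 19/2; numerator = -4(-16/15) = 64/15; a_2 = (64/15)/(19/2) = 128/285
  n = 3: D(3) = 3(3 + 11/4) = 69/4; numerator = -4(128/285) = -512/285; a_3 = (-512/285)/(69/4) = -2048/19665
  n = 4: D(4) = 4(4 + 11/4) = 27; numerator = -4(-2048/19665) = 8192/19665; a_4 = (8192/19665)/(27) = 8192/530955

r = 3; a_0 = 1; a_1 = -16/15; a_2 = 128/285; a_3 = -2048/19665; a_4 = 8192/530955


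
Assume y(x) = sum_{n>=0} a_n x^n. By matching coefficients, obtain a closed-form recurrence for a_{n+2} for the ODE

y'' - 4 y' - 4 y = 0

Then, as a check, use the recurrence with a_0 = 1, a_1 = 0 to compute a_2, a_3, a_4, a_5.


Substitute y = sum_n a_n x^n.
y''(x) has coefficient (n+2)(n+1) a_{n+2} at x^n;
-4 y'(x) has coefficient -4 (n+1) a_{n+1} at x^n;
-4 y(x) has coefficient -4 a_n at x^n.
Matching x^n: (n+2)(n+1) a_{n+2} - 4 (n+1) a_{n+1} - 4 a_n = 0.
Thus a_{n+2} = [4 (n+1) a_{n+1} + 4 a_n] / ((n+1)(n+2)).

Check with a_0 = 1, a_1 = 0 (apply the recurrence for n = 0, 1, 2, 3): a_0 = 1, a_1 = 0, a_2 = 2, a_3 = 8/3, a_4 = 10/3, a_5 = 16/5.

a_(n+2) = [4 (n+1) a_(n+1) + 4 a_n] / ((n+1)(n+2)); check: a_0 = 1, a_1 = 0, a_2 = 2, a_3 = 8/3, a_4 = 10/3, a_5 = 16/5


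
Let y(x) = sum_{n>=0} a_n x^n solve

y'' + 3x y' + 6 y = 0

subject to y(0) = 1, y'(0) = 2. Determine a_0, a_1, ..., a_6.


Ansatz: y(x) = sum_{n>=0} a_n x^n, so y'(x) = sum_{n>=1} n a_n x^(n-1) and y''(x) = sum_{n>=2} n(n-1) a_n x^(n-2).
Substitute into P(x) y'' + Q(x) y' + R(x) y = 0 with P(x) = 1, Q(x) = 3x, R(x) = 6, and match powers of x.
Initial conditions: a_0 = 1, a_1 = 2.
Setting the coefficient of each power of x to zero and solving order by order (substituting the coefficients already found):
  x^0: 2 a_2 + 6 a_0 = 0  ->  2 a_2 = -6 a_0 = -6  ->  a_2 = -3
  x^1: 6 a_3 + 9 a_1 = 0  ->  6 a_3 = -9 a_1 = -18  ->  a_3 = -3
  x^2: 12 a_4 + 12 a_2 = 0  ->  12 a_4 = -12 a_2 = 36  ->  a_4 = 3
  x^3: 20 a_5 + 15 a_3 = 0  ->  20 a_5 = -15 a_3 = 45  ->  a_5 = 9/4
  x^4: 30 a_6 + 18 a_4 = 0  ->  30 a_6 = -18 a_4 = -54  ->  a_6 = -9/5
Truncated series: y(x) = 1 + 2 x - 3 x^2 - 3 x^3 + 3 x^4 + (9/4) x^5 - (9/5) x^6 + O(x^7).

a_0 = 1; a_1 = 2; a_2 = -3; a_3 = -3; a_4 = 3; a_5 = 9/4; a_6 = -9/5


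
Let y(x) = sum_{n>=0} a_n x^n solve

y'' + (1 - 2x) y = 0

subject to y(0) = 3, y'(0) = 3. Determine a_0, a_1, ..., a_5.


Ansatz: y(x) = sum_{n>=0} a_n x^n, so y'(x) = sum_{n>=1} n a_n x^(n-1) and y''(x) = sum_{n>=2} n(n-1) a_n x^(n-2).
Substitute into P(x) y'' + Q(x) y' + R(x) y = 0 with P(x) = 1, Q(x) = 0, R(x) = 1 - 2x, and match powers of x.
Initial conditions: a_0 = 3, a_1 = 3.
Setting the coefficient of each power of x to zero and solving order by order (substituting the coefficients already found):
  x^0: 2 a_2 + a_0 = 0  ->  2 a_2 = -a_0 = -3  ->  a_2 = -3/2
  x^1: 6 a_3 + a_1 - 2 a_0 = 0  ->  6 a_3 = -a_1 + 2 a_0 = 3  ->  a_3 = 1/2
  x^2: 12 a_4 + a_2 - 2 a_1 = 0  ->  12 a_4 = -a_2 + 2 a_1 = 15/2  ->  a_4 = 5/8
  x^3: 20 a_5 + a_3 - 2 a_2 = 0  ->  20 a_5 = -a_3 + 2 a_2 = -7/2  ->  a_5 = -7/40
Truncated series: y(x) = 3 + 3 x - (3/2) x^2 + (1/2) x^3 + (5/8) x^4 - (7/40) x^5 + O(x^6).

a_0 = 3; a_1 = 3; a_2 = -3/2; a_3 = 1/2; a_4 = 5/8; a_5 = -7/40


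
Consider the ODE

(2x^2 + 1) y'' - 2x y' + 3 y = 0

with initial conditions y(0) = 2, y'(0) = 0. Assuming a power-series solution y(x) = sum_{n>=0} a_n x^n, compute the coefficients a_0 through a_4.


Ansatz: y(x) = sum_{n>=0} a_n x^n, so y'(x) = sum_{n>=1} n a_n x^(n-1) and y''(x) = sum_{n>=2} n(n-1) a_n x^(n-2).
Substitute into P(x) y'' + Q(x) y' + R(x) y = 0 with P(x) = 2x^2 + 1, Q(x) = -2x, R(x) = 3, and match powers of x.
Initial conditions: a_0 = 2, a_1 = 0.
Setting the coefficient of each power of x to zero and solving order by order (substituting the coefficients already found):
  x^0: 2 a_2 + 3 a_0 = 0  ->  2 a_2 = -3 a_0 = -6  ->  a_2 = -3
  x^1: 6 a_3 + a_1 = 0  ->  6 a_3 = -a_1 = 0  ->  a_3 = 0
  x^2: 12 a_4 + 3 a_2 = 0  ->  12 a_4 = -3 a_2 = 9  ->  a_4 = 3/4
Truncated series: y(x) = 2 - 3 x^2 + (3/4) x^4 + O(x^5).

a_0 = 2; a_1 = 0; a_2 = -3; a_3 = 0; a_4 = 3/4


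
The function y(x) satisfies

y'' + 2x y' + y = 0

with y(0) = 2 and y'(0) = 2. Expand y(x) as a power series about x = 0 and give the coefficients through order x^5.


Ansatz: y(x) = sum_{n>=0} a_n x^n, so y'(x) = sum_{n>=1} n a_n x^(n-1) and y''(x) = sum_{n>=2} n(n-1) a_n x^(n-2).
Substitute into P(x) y'' + Q(x) y' + R(x) y = 0 with P(x) = 1, Q(x) = 2x, R(x) = 1, and match powers of x.
Initial conditions: a_0 = 2, a_1 = 2.
Setting the coefficient of each power of x to zero and solving order by order (substituting the coefficients already found):
  x^0: 2 a_2 + a_0 = 0  ->  2 a_2 = -a_0 = -2  ->  a_2 = -1
  x^1: 6 a_3 + 3 a_1 = 0  ->  6 a_3 = -3 a_1 = -6  ->  a_3 = -1
  x^2: 12 a_4 + 5 a_2 = 0  ->  12 a_4 = -5 a_2 = 5  ->  a_4 = 5/12
  x^3: 20 a_5 + 7 a_3 = 0  ->  20 a_5 = -7 a_3 = 7  ->  a_5 = 7/20
Truncated series: y(x) = 2 + 2 x - x^2 - x^3 + (5/12) x^4 + (7/20) x^5 + O(x^6).

a_0 = 2; a_1 = 2; a_2 = -1; a_3 = -1; a_4 = 5/12; a_5 = 7/20


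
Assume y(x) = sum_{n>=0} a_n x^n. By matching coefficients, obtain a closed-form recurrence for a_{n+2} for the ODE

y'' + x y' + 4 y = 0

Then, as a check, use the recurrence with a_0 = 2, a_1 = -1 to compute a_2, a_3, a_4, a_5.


Substitute y = sum_n a_n x^n.
y''(x) has coefficient (n+2)(n+1) a_{n+2} at x^n;
x y'(x) has coefficient n a_n at x^n (shift);
4 y(x) has coefficient 4 a_n at x^n.
Matching x^n: (n+2)(n+1) a_{n+2} + (n + 4) a_n = 0.
Thus a_{n+2} = (-n - 4) / ((n+1)(n+2)) * a_n.

Check with a_0 = 2, a_1 = -1 (apply the recurrence for n = 0, 1, 2, 3): a_0 = 2, a_1 = -1, a_2 = -4, a_3 = 5/6, a_4 = 2, a_5 = -7/24.

a_(n+2) = (-n - 4) / ((n+1)(n+2)) * a_n; check: a_0 = 2, a_1 = -1, a_2 = -4, a_3 = 5/6, a_4 = 2, a_5 = -7/24


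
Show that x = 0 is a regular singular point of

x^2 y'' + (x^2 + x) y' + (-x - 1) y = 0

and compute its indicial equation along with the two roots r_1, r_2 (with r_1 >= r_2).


Divide by x^2 to reach normal form y'' + P_1(x) y' + P_2(x) y = 0 with P_1(x) = 1 + 1/x and P_2(x) = -1/x - 1/x^2.
x = 0 is a singular point because the y'-coefficient 1 + 1/x has a pole at x = 0 and the y-coefficient -1/x - 1/x^2 has a pole at x = 0.
It is a regular singular point because x P_1(x) = p(x) = x + 1 and x^2 P_2(x) = q(x) = -x - 1 are polynomials, hence analytic at x = 0.
p(0) = 1,  q(0) = -1.
Indicial equation: r(r-1) + p(0) r + q(0) = 0, i.e. r^2 + (p(0) - 1) r + q(0) = 0, i.e. r^2 - 1 = 0.
Discriminant: (0)^2 - 4(-1) = 4, so r = (0 ± 2)/2.
Solving: r_1 = 1, r_2 = -1.

indicial: r^2 - 1 = 0; roots r_1 = 1, r_2 = -1


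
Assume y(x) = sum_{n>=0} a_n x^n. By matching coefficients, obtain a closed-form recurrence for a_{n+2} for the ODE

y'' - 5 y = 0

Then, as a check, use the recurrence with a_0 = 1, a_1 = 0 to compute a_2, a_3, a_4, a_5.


Substitute y = sum_n a_n x^n into y'' + (const) y = 0.
y''(x) = sum_{n>=0} (n+2)(n+1) a_{n+2} x^n.
The ODE becomes sum_n [(n+2)(n+1) a_{n+2} - 5 a_n] x^n = 0.
Setting each coefficient to zero gives the recurrence:
  (n+2)(n+1) a_{n+2} - 5 a_n = 0,
  a_{n+2} = 5 / ((n+1)(n+2)) a_n.

Check with a_0 = 1, a_1 = 0 (apply the recurrence for n = 0, 1, 2, 3): a_0 = 1, a_1 = 0, a_2 = 5/2, a_3 = 0, a_4 = 25/24, a_5 = 0.

a_{n+2} = 5/((n+1)(n+2)) * a_n; check: a_0 = 1, a_1 = 0, a_2 = 5/2, a_3 = 0, a_4 = 25/24, a_5 = 0


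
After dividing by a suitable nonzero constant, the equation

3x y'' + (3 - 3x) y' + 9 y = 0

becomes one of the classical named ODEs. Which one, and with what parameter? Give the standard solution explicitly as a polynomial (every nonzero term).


All three coefficients share the factor 3; dividing through by 3 gives  x y'' + (1 - x) y' + 3 y = 0.
This matches the Laguerre equation x y'' + (1 - x) y' + n y = 0 with n = 3; the polynomial solution is L_3(x).
With y = sum_k a_k x^k, matching x^k gives (k+1)k a_{k+1} + (k+1) a_{k+1} - k a_k + n a_k = 0, i.e. (k+1)^2 a_{k+1} = (k - n) a_k = (k - 3) a_k. The right side vanishes at k = 3, so the series terminates at degree 3.
Standard normalization L_n(0) = 1 gives a_0 = 1. Work upward with a_{k+1} = (k - 3) a_k / (k+1)^2:
  a_1 = (0 - 3)(1) / 1^2 = -3/1 = -3
  a_2 = (1 - 3)(-3) / 2^2 = 6/4 = 3/2
  a_3 = (2 - 3)(3/2) / 3^2 = (-3/2)/9 = -1/6
Hence L_3(x) = -x^3/6 + 3 x^2/2 - 3 x + 1.

L_3(x); series = -x^3/6 + 3 x^2/2 - 3 x + 1


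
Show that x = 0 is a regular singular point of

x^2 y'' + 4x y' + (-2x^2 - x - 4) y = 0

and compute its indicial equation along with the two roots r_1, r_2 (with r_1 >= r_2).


Divide by x^2 to reach normal form y'' + P_1(x) y' + P_2(x) y = 0 with P_1(x) = 4/x and P_2(x) = -2 - 1/x - 4/x^2.
x = 0 is a singular point because the y'-coefficient 4/x has a pole at x = 0 and the y-coefficient -2 - 1/x - 4/x^2 has a pole at x = 0.
It is a regular singular point because x P_1(x) = p(x) = 4 and x^2 P_2(x) = q(x) = -2x^2 - x - 4 are polynomials, hence analytic at x = 0.
p(0) = 4,  q(0) = -4.
Indicial equation: r(r-1) + p(0) r + q(0) = 0, i.e. r^2 + (p(0) - 1) r + q(0) = 0, i.e. r^2 + 3 r - 4 = 0.
Discriminant: (3)^2 - 4(-4) = 25, so r = (-3 ± 5)/2.
Solving: r_1 = 1, r_2 = -4.

indicial: r^2 + 3 r - 4 = 0; roots r_1 = 1, r_2 = -4


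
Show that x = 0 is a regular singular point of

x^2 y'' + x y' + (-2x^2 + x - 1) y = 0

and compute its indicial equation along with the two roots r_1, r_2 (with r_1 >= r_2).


Divide by x^2 to reach normal form y'' + P_1(x) y' + P_2(x) y = 0 with P_1(x) = 1/x and P_2(x) = -2 + 1/x - 1/x^2.
x = 0 is a singular point because the y'-coefficient 1/x has a pole at x = 0 and the y-coefficient -2 + 1/x - 1/x^2 has a pole at x = 0.
It is a regular singular point because x P_1(x) = p(x) = 1 and x^2 P_2(x) = q(x) = -2x^2 + x - 1 are polynomials, hence analytic at x = 0.
p(0) = 1,  q(0) = -1.
Indicial equation: r(r-1) + p(0) r + q(0) = 0, i.e. r^2 + (p(0) - 1) r + q(0) = 0, i.e. r^2 - 1 = 0.
Discriminant: (0)^2 - 4(-1) = 4, so r = (0 ± 2)/2.
Solving: r_1 = 1, r_2 = -1.

indicial: r^2 - 1 = 0; roots r_1 = 1, r_2 = -1


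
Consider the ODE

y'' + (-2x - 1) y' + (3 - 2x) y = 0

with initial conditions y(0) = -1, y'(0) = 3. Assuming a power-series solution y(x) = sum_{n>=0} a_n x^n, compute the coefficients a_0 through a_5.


Ansatz: y(x) = sum_{n>=0} a_n x^n, so y'(x) = sum_{n>=1} n a_n x^(n-1) and y''(x) = sum_{n>=2} n(n-1) a_n x^(n-2).
Substitute into P(x) y'' + Q(x) y' + R(x) y = 0 with P(x) = 1, Q(x) = -2x - 1, R(x) = 3 - 2x, and match powers of x.
Initial conditions: a_0 = -1, a_1 = 3.
Setting the coefficient of each power of x to zero and solving order by order (substituting the coefficients already found):
  x^0: 2 a_2 - a_1 + 3 a_0 = 0  ->  2 a_2 = a_1 - 3 a_0 = 6  ->  a_2 = 3
  x^1: 6 a_3 - 2 a_2 + a_1 - 2 a_0 = 0  ->  6 a_3 = 2 a_2 - a_1 + 2 a_0 = 1  ->  a_3 = 1/6
  x^2: 12 a_4 - 3 a_3 - a_2 - 2 a_1 = 0  ->  12 a_4 = 3 a_3 + a_2 + 2 a_1 = 19/2  ->  a_4 = 19/24
  x^3: 20 a_5 - 4 a_4 - 3 a_3 - 2 a_2 = 0  ->  20 a_5 = 4 a_4 + 3 a_3 + 2 a_2 = 29/3  ->  a_5 = 29/60
Truncated series: y(x) = -1 + 3 x + 3 x^2 + (1/6) x^3 + (19/24) x^4 + (29/60) x^5 + O(x^6).

a_0 = -1; a_1 = 3; a_2 = 3; a_3 = 1/6; a_4 = 19/24; a_5 = 29/60


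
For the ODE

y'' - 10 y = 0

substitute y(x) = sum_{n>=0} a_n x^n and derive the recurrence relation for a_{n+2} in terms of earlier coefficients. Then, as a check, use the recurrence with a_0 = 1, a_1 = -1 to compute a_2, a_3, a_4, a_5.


Substitute y = sum_n a_n x^n into y'' + (const) y = 0.
y''(x) = sum_{n>=0} (n+2)(n+1) a_{n+2} x^n.
The ODE becomes sum_n [(n+2)(n+1) a_{n+2} - 10 a_n] x^n = 0.
Setting each coefficient to zero gives the recurrence:
  (n+2)(n+1) a_{n+2} - 10 a_n = 0,
  a_{n+2} = 10 / ((n+1)(n+2)) a_n.

Check with a_0 = 1, a_1 = -1 (apply the recurrence for n = 0, 1, 2, 3): a_0 = 1, a_1 = -1, a_2 = 5, a_3 = -5/3, a_4 = 25/6, a_5 = -5/6.

a_{n+2} = 10/((n+1)(n+2)) * a_n; check: a_0 = 1, a_1 = -1, a_2 = 5, a_3 = -5/3, a_4 = 25/6, a_5 = -5/6


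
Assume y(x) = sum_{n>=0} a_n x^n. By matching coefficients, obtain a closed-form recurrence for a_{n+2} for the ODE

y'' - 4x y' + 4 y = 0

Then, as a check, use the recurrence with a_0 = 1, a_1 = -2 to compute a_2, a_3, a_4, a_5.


Substitute y = sum_n a_n x^n.
y''(x) has coefficient (n+2)(n+1) a_{n+2} at x^n;
-4 x y'(x) has coefficient -4 n a_n at x^n (shift);
4 y(x) has coefficient 4 a_n at x^n.
Matching x^n: (n+2)(n+1) a_{n+2} + (-4n + 4) a_n = 0.
Thus a_{n+2} = (4n - 4) / ((n+1)(n+2)) * a_n.

Check with a_0 = 1, a_1 = -2 (apply the recurrence for n = 0, 1, 2, 3): a_0 = 1, a_1 = -2, a_2 = -2, a_3 = 0, a_4 = -2/3, a_5 = 0.

a_(n+2) = (4n - 4) / ((n+1)(n+2)) * a_n; check: a_0 = 1, a_1 = -2, a_2 = -2, a_3 = 0, a_4 = -2/3, a_5 = 0


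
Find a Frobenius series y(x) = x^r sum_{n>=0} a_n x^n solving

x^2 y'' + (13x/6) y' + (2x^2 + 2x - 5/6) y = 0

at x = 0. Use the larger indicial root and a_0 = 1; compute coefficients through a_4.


Write in Frobenius form y'' + (p(x)/x) y' + (q(x)/x^2) y = 0:
  p(x) = 13/6,  q(x) = 2x^2 + 2x - 5/6.
Indicial equation: r(r-1) + (13/6) r + (-5/6) = 0 -> roots r_1 = 1/2, r_2 = -5/3.
Take r = r_1 = 1/2. Let y(x) = x^r sum_{n>=0} a_n x^n with a_0 = 1.
Substitute y = x^r sum a_n x^n and match x^{r+n}. The recurrence is
  D(n) a_n + 2 a_{n-1} + 2 a_{n-2} = 0,  where D(n) = (r+n)(r+n-1) + (13/6)(r+n) + (-5/6).
  a_n = [-2 a_{n-1} - 2 a_{n-2}] / D(n).
Since the indicial polynomial factors as (r - r_1)(r - r_2), D(n) = (r_1 + n - r_1)(r_1 + n - r_2) = n(n + 13/6).
Evaluating step by step (a_0 = 1):
  n = 1: D(1) = 1(1 + 13/6) = 19/6; numerator = -2(1) = -2; a_1 = (-2)/(19/6) = -12/19
  n = 2: D(2) = 2(2 + 13/6) = 25/3; numerator = -2(-12/19) - 2(1) = -14/19; a_2 = (-14/19)/(25/3) = -42/475
  n = 3: D(3) = 3(3 + 13/6) = 31/2; numerator = -2(-42/475) - 2(-12/19) = 36/25; a_3 = (36/25)/(31/2) = 72/775
  n = 4: D(4) = 4(4 + 13/6) = 74/3; numerator = -2(72/775) - 2(-42/475) = -132/14725; a_4 = (-132/14725)/(74/3) = -198/544825

r = 1/2; a_0 = 1; a_1 = -12/19; a_2 = -42/475; a_3 = 72/775; a_4 = -198/544825


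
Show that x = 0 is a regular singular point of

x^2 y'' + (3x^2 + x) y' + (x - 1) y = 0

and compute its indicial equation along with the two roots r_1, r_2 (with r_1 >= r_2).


Divide by x^2 to reach normal form y'' + P_1(x) y' + P_2(x) y = 0 with P_1(x) = 3 + 1/x and P_2(x) = 1/x - 1/x^2.
x = 0 is a singular point because the y'-coefficient 3 + 1/x has a pole at x = 0 and the y-coefficient 1/x - 1/x^2 has a pole at x = 0.
It is a regular singular point because x P_1(x) = p(x) = 3x + 1 and x^2 P_2(x) = q(x) = x - 1 are polynomials, hence analytic at x = 0.
p(0) = 1,  q(0) = -1.
Indicial equation: r(r-1) + p(0) r + q(0) = 0, i.e. r^2 + (p(0) - 1) r + q(0) = 0, i.e. r^2 - 1 = 0.
Discriminant: (0)^2 - 4(-1) = 4, so r = (0 ± 2)/2.
Solving: r_1 = 1, r_2 = -1.

indicial: r^2 - 1 = 0; roots r_1 = 1, r_2 = -1


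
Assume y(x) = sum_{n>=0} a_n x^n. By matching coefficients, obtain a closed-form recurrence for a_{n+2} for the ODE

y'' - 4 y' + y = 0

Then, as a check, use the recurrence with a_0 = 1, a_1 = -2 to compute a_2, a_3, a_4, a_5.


Substitute y = sum_n a_n x^n.
y''(x) has coefficient (n+2)(n+1) a_{n+2} at x^n;
-4 y'(x) has coefficient -4 (n+1) a_{n+1} at x^n;
y(x) has coefficient 1 a_n at x^n.
Matching x^n: (n+2)(n+1) a_{n+2} - 4 (n+1) a_{n+1} + 1 a_n = 0.
Thus a_{n+2} = [4 (n+1) a_{n+1} - 1 a_n] / ((n+1)(n+2)).

Check with a_0 = 1, a_1 = -2 (apply the recurrence for n = 0, 1, 2, 3): a_0 = 1, a_1 = -2, a_2 = -9/2, a_3 = -17/3, a_4 = -127/24, a_5 = -79/20.

a_(n+2) = [4 (n+1) a_(n+1) - 1 a_n] / ((n+1)(n+2)); check: a_0 = 1, a_1 = -2, a_2 = -9/2, a_3 = -17/3, a_4 = -127/24, a_5 = -79/20


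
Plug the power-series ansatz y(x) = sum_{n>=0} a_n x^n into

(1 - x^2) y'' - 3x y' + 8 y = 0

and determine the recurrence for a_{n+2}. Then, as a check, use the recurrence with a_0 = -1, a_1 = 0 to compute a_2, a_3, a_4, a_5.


Substitute y = sum_n a_n x^n.
(1 - 1 x^2) y'' contributes (n+2)(n+1) a_{n+2} - n(n-1) a_n at x^n.
-3 x y'(x) contributes -3 n a_n at x^n.
8 y(x) contributes 8 a_n at x^n.
Matching x^n: (n+2)(n+1) a_{n+2} + (-n(n-1) - 3 n + 8) a_n = 0.
Thus a_{n+2} = (n(n-1) + 3 n - 8) / ((n+1)(n+2)) * a_n.

Check with a_0 = -1, a_1 = 0 (apply the recurrence for n = 0, 1, 2, 3): a_0 = -1, a_1 = 0, a_2 = 4, a_3 = 0, a_4 = 0, a_5 = 0.

a_(n+2) = (n(n-1) + 3 n - 8) / ((n+1)(n+2)) * a_n; check: a_0 = -1, a_1 = 0, a_2 = 4, a_3 = 0, a_4 = 0, a_5 = 0


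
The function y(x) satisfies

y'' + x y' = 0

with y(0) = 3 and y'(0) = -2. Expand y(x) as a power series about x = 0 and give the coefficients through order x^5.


Ansatz: y(x) = sum_{n>=0} a_n x^n, so y'(x) = sum_{n>=1} n a_n x^(n-1) and y''(x) = sum_{n>=2} n(n-1) a_n x^(n-2).
Substitute into P(x) y'' + Q(x) y' + R(x) y = 0 with P(x) = 1, Q(x) = x, R(x) = 0, and match powers of x.
Initial conditions: a_0 = 3, a_1 = -2.
Setting the coefficient of each power of x to zero and solving order by order (substituting the coefficients already found):
  x^0: 2 a_2 = 0  ->  a_2 = 0
  x^1: 6 a_3 + a_1 = 0  ->  6 a_3 = -a_1 = 2  ->  a_3 = 1/3
  x^2: 12 a_4 + 2 a_2 = 0  ->  12 a_4 = -2 a_2 = 0  ->  a_4 = 0
  x^3: 20 a_5 + 3 a_3 = 0  ->  20 a_5 = -3 a_3 = -1  ->  a_5 = -1/20
Truncated series: y(x) = 3 - 2 x + (1/3) x^3 - (1/20) x^5 + O(x^6).

a_0 = 3; a_1 = -2; a_2 = 0; a_3 = 1/3; a_4 = 0; a_5 = -1/20


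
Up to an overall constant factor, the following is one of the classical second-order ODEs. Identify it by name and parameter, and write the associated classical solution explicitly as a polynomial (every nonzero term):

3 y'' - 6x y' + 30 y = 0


All three coefficients share the factor 3; dividing through by 3 gives  y'' - 2x y' + 10 y = 0.
This matches the Hermite equation y'' - 2x y' + 2n y = 0 with 2n = 10, so n = 5; the polynomial solution is H_5(x).
With y = sum_k a_k x^k, matching x^k gives (k+2)(k+1) a_{k+2} = 2(k - n) a_k = 2(k - 5) a_k. The right side vanishes at k = 5, so the series with the parity of 5 terminates at degree 5.
Standard normalization: leading coefficient of H_n is 2^n, so a_5 = 2^5 = 32. Work downward with a_k = (k+1)(k+2) a_{k+2} / (2(k - n)):
  a_3 = (4)(5)(32) / (2(3 - 5)) = 640/(-4) = -160
  a_1 = (2)(3)(-160) / (2(1 - 5)) = -960/(-8) = 120
Hence H_5(x) = 32 x^5 - 160 x^3 + 120 x.

H_5(x); series = 32 x^5 - 160 x^3 + 120 x


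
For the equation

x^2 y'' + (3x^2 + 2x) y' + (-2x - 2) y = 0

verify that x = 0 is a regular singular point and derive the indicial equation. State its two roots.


Divide by x^2 to reach normal form y'' + P_1(x) y' + P_2(x) y = 0 with P_1(x) = 3 + 2/x and P_2(x) = -2/x - 2/x^2.
x = 0 is a singular point because the y'-coefficient 3 + 2/x has a pole at x = 0 and the y-coefficient -2/x - 2/x^2 has a pole at x = 0.
It is a regular singular point because x P_1(x) = p(x) = 3x + 2 and x^2 P_2(x) = q(x) = -2x - 2 are polynomials, hence analytic at x = 0.
p(0) = 2,  q(0) = -2.
Indicial equation: r(r-1) + p(0) r + q(0) = 0, i.e. r^2 + (p(0) - 1) r + q(0) = 0, i.e. r^2 + 1 r - 2 = 0.
Discriminant: (1)^2 - 4(-2) = 9, so r = (-1 ± 3)/2.
Solving: r_1 = 1, r_2 = -2.

indicial: r^2 + 1 r - 2 = 0; roots r_1 = 1, r_2 = -2


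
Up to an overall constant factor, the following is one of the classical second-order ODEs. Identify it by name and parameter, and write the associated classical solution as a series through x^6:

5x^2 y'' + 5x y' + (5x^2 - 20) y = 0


All three coefficients share the factor 5; dividing through by 5 gives  x^2 y'' + x y' + (x^2 - 4) y = 0.
This matches the Bessel equation x^2 y'' + x y' + (x^2 - nu^2) y = 0 with nu^2 = 4, so nu = 2; the solution bounded at x = 0 is J_2(x).
Frobenius at x = 0: indicial roots ±nu; for r = nu the recurrence k(k + 2nu) c_k = -c_{k-2} gives the standard series J_nu(x) = sum_{k>=0} (-1)^k / (k! (k+nu)!) (x/2)^(2k+nu). Evaluate the first 3 terms:
  k = 0: (-1)^0 / (0! * 2! * 2^2) x^2 = 1/(1*2*4) x^2 = (1/8) x^2
  k = 1: (-1)^1 / (1! * 3! * 2^4) x^4 = -1/(1*6*16) x^4 = (-1/96) x^4
  k = 2: (-1)^2 / (2! * 4! * 2^6) x^6 = 1/(2*24*64) x^6 = (1/3072) x^6
Hence J_2(x) = x^6/3072 - x^4/96 + x^2/8 + ....

J_2(x); series = x^6/3072 - x^4/96 + x^2/8


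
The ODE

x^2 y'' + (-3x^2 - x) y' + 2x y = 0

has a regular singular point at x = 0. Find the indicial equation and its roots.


Divide by x^2 to reach normal form y'' + P_1(x) y' + P_2(x) y = 0 with P_1(x) = -3 - 1/x and P_2(x) = 2/x.
x = 0 is a singular point because the y'-coefficient -3 - 1/x has a pole at x = 0 and the y-coefficient 2/x has a pole at x = 0.
It is a regular singular point because x P_1(x) = p(x) = -3x - 1 and x^2 P_2(x) = q(x) = 2x are polynomials, hence analytic at x = 0.
p(0) = -1,  q(0) = 0.
Indicial equation: r(r-1) + p(0) r + q(0) = 0, i.e. r^2 + (p(0) - 1) r + q(0) = 0, i.e. r^2 - 2 r = 0.
Discriminant: (-2)^2 - 4(0) = 4, so r = (2 ± 2)/2.
Solving: r_1 = 2, r_2 = 0.

indicial: r^2 - 2 r = 0; roots r_1 = 2, r_2 = 0


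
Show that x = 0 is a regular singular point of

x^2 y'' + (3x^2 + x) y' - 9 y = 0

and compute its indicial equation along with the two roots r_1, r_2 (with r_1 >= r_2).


Divide by x^2 to reach normal form y'' + P_1(x) y' + P_2(x) y = 0 with P_1(x) = 3 + 1/x and P_2(x) = -9/x^2.
x = 0 is a singular point because the y'-coefficient 3 + 1/x has a pole at x = 0 and the y-coefficient -9/x^2 has a pole at x = 0.
It is a regular singular point because x P_1(x) = p(x) = 3x + 1 and x^2 P_2(x) = q(x) = -9 are polynomials, hence analytic at x = 0.
p(0) = 1,  q(0) = -9.
Indicial equation: r(r-1) + p(0) r + q(0) = 0, i.e. r^2 + (p(0) - 1) r + q(0) = 0, i.e. r^2 - 9 = 0.
Discriminant: (0)^2 - 4(-9) = 36, so r = (0 ± 6)/2.
Solving: r_1 = 3, r_2 = -3.

indicial: r^2 - 9 = 0; roots r_1 = 3, r_2 = -3


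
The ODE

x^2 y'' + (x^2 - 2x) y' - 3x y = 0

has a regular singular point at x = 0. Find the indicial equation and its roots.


Divide by x^2 to reach normal form y'' + P_1(x) y' + P_2(x) y = 0 with P_1(x) = 1 - 2/x and P_2(x) = -3/x.
x = 0 is a singular point because the y'-coefficient 1 - 2/x has a pole at x = 0 and the y-coefficient -3/x has a pole at x = 0.
It is a regular singular point because x P_1(x) = p(x) = x - 2 and x^2 P_2(x) = q(x) = -3x are polynomials, hence analytic at x = 0.
p(0) = -2,  q(0) = 0.
Indicial equation: r(r-1) + p(0) r + q(0) = 0, i.e. r^2 + (p(0) - 1) r + q(0) = 0, i.e. r^2 - 3 r = 0.
Discriminant: (-3)^2 - 4(0) = 9, so r = (3 ± 3)/2.
Solving: r_1 = 3, r_2 = 0.

indicial: r^2 - 3 r = 0; roots r_1 = 3, r_2 = 0


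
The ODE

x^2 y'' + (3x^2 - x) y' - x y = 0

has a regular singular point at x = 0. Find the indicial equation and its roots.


Divide by x^2 to reach normal form y'' + P_1(x) y' + P_2(x) y = 0 with P_1(x) = 3 - 1/x and P_2(x) = -1/x.
x = 0 is a singular point because the y'-coefficient 3 - 1/x has a pole at x = 0 and the y-coefficient -1/x has a pole at x = 0.
It is a regular singular point because x P_1(x) = p(x) = 3x - 1 and x^2 P_2(x) = q(x) = -x are polynomials, hence analytic at x = 0.
p(0) = -1,  q(0) = 0.
Indicial equation: r(r-1) + p(0) r + q(0) = 0, i.e. r^2 + (p(0) - 1) r + q(0) = 0, i.e. r^2 - 2 r = 0.
Discriminant: (-2)^2 - 4(0) = 4, so r = (2 ± 2)/2.
Solving: r_1 = 2, r_2 = 0.

indicial: r^2 - 2 r = 0; roots r_1 = 2, r_2 = 0


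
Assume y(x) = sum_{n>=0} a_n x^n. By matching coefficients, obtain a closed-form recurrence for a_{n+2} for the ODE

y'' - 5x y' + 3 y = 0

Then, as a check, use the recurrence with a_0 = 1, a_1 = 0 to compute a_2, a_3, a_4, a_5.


Substitute y = sum_n a_n x^n.
y''(x) has coefficient (n+2)(n+1) a_{n+2} at x^n;
-5 x y'(x) has coefficient -5 n a_n at x^n (shift);
3 y(x) has coefficient 3 a_n at x^n.
Matching x^n: (n+2)(n+1) a_{n+2} + (-5n + 3) a_n = 0.
Thus a_{n+2} = (5n - 3) / ((n+1)(n+2)) * a_n.

Check with a_0 = 1, a_1 = 0 (apply the recurrence for n = 0, 1, 2, 3): a_0 = 1, a_1 = 0, a_2 = -3/2, a_3 = 0, a_4 = -7/8, a_5 = 0.

a_(n+2) = (5n - 3) / ((n+1)(n+2)) * a_n; check: a_0 = 1, a_1 = 0, a_2 = -3/2, a_3 = 0, a_4 = -7/8, a_5 = 0


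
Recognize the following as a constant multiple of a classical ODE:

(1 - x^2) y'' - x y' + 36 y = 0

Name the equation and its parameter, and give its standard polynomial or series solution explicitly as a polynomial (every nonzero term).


The equation is already in a standard form:  (1 - x^2) y'' - x y' + 36 y = 0.
This matches the Chebyshev equation (1 - x^2) y'' - x y' + n^2 y = 0 (note the -x y' term, not -2x y') with n^2 = 36, so n = 6; the polynomial solution is T_6(x).
With y = sum_k a_k x^k, matching x^k gives (k+2)(k+1) a_{k+2} = (k^2 - n^2) a_k = (k - 6)(k + 6) a_k. The right side vanishes at k = 6, so the series with the parity of 6 terminates at degree 6.
Standard normalization: leading coefficient of T_n is 2^(n-1), so a_6 = 2^5 = 32. Work downward with a_k = (k+1)(k+2) a_{k+2} / ((k - 6)(k + 6)):
  a_4 = (5)(6)(32) / ((4 - 6)(4 + 6)) = 960/(-20) = -48
  a_2 = (3)(4)(-48) / ((2 - 6)(2 + 6)) = -576/(-32) = 18
  a_0 = (1)(2)(18) / ((0 - 6)(0 + 6)) = 36/(-36) = -1
Hence T_6(x) = 32 x^6 - 48 x^4 + 18 x^2 - 1.

T_6(x); series = 32 x^6 - 48 x^4 + 18 x^2 - 1


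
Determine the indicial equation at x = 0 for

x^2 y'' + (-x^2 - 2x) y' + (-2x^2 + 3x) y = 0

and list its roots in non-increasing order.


Divide by x^2 to reach normal form y'' + P_1(x) y' + P_2(x) y = 0 with P_1(x) = -1 - 2/x and P_2(x) = -2 + 3/x.
x = 0 is a singular point because the y'-coefficient -1 - 2/x has a pole at x = 0 and the y-coefficient -2 + 3/x has a pole at x = 0.
It is a regular singular point because x P_1(x) = p(x) = -x - 2 and x^2 P_2(x) = q(x) = -2x^2 + 3x are polynomials, hence analytic at x = 0.
p(0) = -2,  q(0) = 0.
Indicial equation: r(r-1) + p(0) r + q(0) = 0, i.e. r^2 + (p(0) - 1) r + q(0) = 0, i.e. r^2 - 3 r = 0.
Discriminant: (-3)^2 - 4(0) = 9, so r = (3 ± 3)/2.
Solving: r_1 = 3, r_2 = 0.

indicial: r^2 - 3 r = 0; roots r_1 = 3, r_2 = 0


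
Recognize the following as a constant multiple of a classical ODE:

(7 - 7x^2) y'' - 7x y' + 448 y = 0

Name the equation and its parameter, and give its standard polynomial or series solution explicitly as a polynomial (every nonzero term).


All three coefficients share the factor 7; dividing through by 7 gives  (1 - x^2) y'' - x y' + 64 y = 0.
This matches the Chebyshev equation (1 - x^2) y'' - x y' + n^2 y = 0 (note the -x y' term, not -2x y') with n^2 = 64, so n = 8; the polynomial solution is T_8(x).
With y = sum_k a_k x^k, matching x^k gives (k+2)(k+1) a_{k+2} = (k^2 - n^2) a_k = (k - 8)(k + 8) a_k. The right side vanishes at k = 8, so the series with the parity of 8 terminates at degree 8.
Standard normalization: leading coefficient of T_n is 2^(n-1), so a_8 = 2^7 = 128. Work downward with a_k = (k+1)(k+2) a_{k+2} / ((k - 8)(k + 8)):
  a_6 = (7)(8)(128) / ((6 - 8)(6 + 8)) = 7168/(-28) = -256
  a_4 = (5)(6)(-256) / ((4 - 8)(4 + 8)) = -7680/(-48) = 160
  a_2 = (3)(4)(160) / ((2 - 8)(2 + 8)) = 1920/(-60) = -32
  a_0 = (1)(2)(-32) / ((0 - 8)(0 + 8)) = -64/(-64) = 1
Hence T_8(x) = 128 x^8 - 256 x^6 + 160 x^4 - 32 x^2 + 1.

T_8(x); series = 128 x^8 - 256 x^6 + 160 x^4 - 32 x^2 + 1


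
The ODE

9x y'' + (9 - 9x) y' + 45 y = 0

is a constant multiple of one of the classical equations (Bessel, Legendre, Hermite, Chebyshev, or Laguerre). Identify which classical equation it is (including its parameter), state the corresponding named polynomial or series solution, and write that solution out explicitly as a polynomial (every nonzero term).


All three coefficients share the factor 9; dividing through by 9 gives  x y'' + (1 - x) y' + 5 y = 0.
This matches the Laguerre equation x y'' + (1 - x) y' + n y = 0 with n = 5; the polynomial solution is L_5(x).
With y = sum_k a_k x^k, matching x^k gives (k+1)k a_{k+1} + (k+1) a_{k+1} - k a_k + n a_k = 0, i.e. (k+1)^2 a_{k+1} = (k - n) a_k = (k - 5) a_k. The right side vanishes at k = 5, so the series terminates at degree 5.
Standard normalization L_n(0) = 1 gives a_0 = 1. Work upward with a_{k+1} = (k - 5) a_k / (k+1)^2:
  a_1 = (0 - 5)(1) / 1^2 = -5/1 = -5
  a_2 = (1 - 5)(-5) / 2^2 = 20/4 = 5
  a_3 = (2 - 5)(5) / 3^2 = -15/9 = -5/3
  a_4 = (3 - 5)(-5/3) / 4^2 = (10/3)/16 = 5/24
  a_5 = (4 - 5)(5/24) / 5^2 = (-5/24)/25 = -1/120
Hence L_5(x) = -x^5/120 + 5 x^4/24 - 5 x^3/3 + 5 x^2 - 5 x + 1.

L_5(x); series = -x^5/120 + 5 x^4/24 - 5 x^3/3 + 5 x^2 - 5 x + 1


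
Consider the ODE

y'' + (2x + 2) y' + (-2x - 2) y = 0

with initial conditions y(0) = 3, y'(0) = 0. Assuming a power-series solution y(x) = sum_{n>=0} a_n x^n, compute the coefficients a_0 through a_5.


Ansatz: y(x) = sum_{n>=0} a_n x^n, so y'(x) = sum_{n>=1} n a_n x^(n-1) and y''(x) = sum_{n>=2} n(n-1) a_n x^(n-2).
Substitute into P(x) y'' + Q(x) y' + R(x) y = 0 with P(x) = 1, Q(x) = 2x + 2, R(x) = -2x - 2, and match powers of x.
Initial conditions: a_0 = 3, a_1 = 0.
Setting the coefficient of each power of x to zero and solving order by order (substituting the coefficients already found):
  x^0: 2 a_2 + 2 a_1 - 2 a_0 = 0  ->  2 a_2 = -2 a_1 + 2 a_0 = 6  ->  a_2 = 3
  x^1: 6 a_3 + 4 a_2 - 2 a_0 = 0  ->  6 a_3 = -4 a_2 + 2 a_0 = -6  ->  a_3 = -1
  x^2: 12 a_4 + 6 a_3 + 2 a_2 - 2 a_1 = 0  ->  12 a_4 = -6 a_3 - 2 a_2 + 2 a_1 = 0  ->  a_4 = 0
  x^3: 20 a_5 + 8 a_4 + 4 a_3 - 2 a_2 = 0  ->  20 a_5 = -8 a_4 - 4 a_3 + 2 a_2 = 10  ->  a_5 = 1/2
Truncated series: y(x) = 3 + 3 x^2 - x^3 + (1/2) x^5 + O(x^6).

a_0 = 3; a_1 = 0; a_2 = 3; a_3 = -1; a_4 = 0; a_5 = 1/2


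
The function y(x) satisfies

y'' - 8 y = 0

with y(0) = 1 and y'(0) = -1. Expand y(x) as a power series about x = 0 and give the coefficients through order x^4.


Ansatz: y(x) = sum_{n>=0} a_n x^n, so y'(x) = sum_{n>=1} n a_n x^(n-1) and y''(x) = sum_{n>=2} n(n-1) a_n x^(n-2).
Substitute into P(x) y'' + Q(x) y' + R(x) y = 0 with P(x) = 1, Q(x) = 0, R(x) = -8, and match powers of x.
Initial conditions: a_0 = 1, a_1 = -1.
Setting the coefficient of each power of x to zero and solving order by order (substituting the coefficients already found):
  x^0: 2 a_2 - 8 a_0 = 0  ->  2 a_2 = 8 a_0 = 8  ->  a_2 = 4
  x^1: 6 a_3 - 8 a_1 = 0  ->  6 a_3 = 8 a_1 = -8  ->  a_3 = -4/3
  x^2: 12 a_4 - 8 a_2 = 0  ->  12 a_4 = 8 a_2 = 32  ->  a_4 = 8/3
Truncated series: y(x) = 1 - x + 4 x^2 - (4/3) x^3 + (8/3) x^4 + O(x^5).

a_0 = 1; a_1 = -1; a_2 = 4; a_3 = -4/3; a_4 = 8/3


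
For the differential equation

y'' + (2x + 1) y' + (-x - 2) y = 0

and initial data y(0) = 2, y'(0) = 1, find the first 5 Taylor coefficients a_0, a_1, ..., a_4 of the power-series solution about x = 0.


Ansatz: y(x) = sum_{n>=0} a_n x^n, so y'(x) = sum_{n>=1} n a_n x^(n-1) and y''(x) = sum_{n>=2} n(n-1) a_n x^(n-2).
Substitute into P(x) y'' + Q(x) y' + R(x) y = 0 with P(x) = 1, Q(x) = 2x + 1, R(x) = -x - 2, and match powers of x.
Initial conditions: a_0 = 2, a_1 = 1.
Setting the coefficient of each power of x to zero and solving order by order (substituting the coefficients already found):
  x^0: 2 a_2 + a_1 - 2 a_0 = 0  ->  2 a_2 = -a_1 + 2 a_0 = 3  ->  a_2 = 3/2
  x^1: 6 a_3 + 2 a_2 - a_0 = 0  ->  6 a_3 = -2 a_2 + a_0 = -1  ->  a_3 = -1/6
  x^2: 12 a_4 + 3 a_3 + 2 a_2 - a_1 = 0  ->  12 a_4 = -3 a_3 - 2 a_2 + a_1 = -3/2  ->  a_4 = -1/8
Truncated series: y(x) = 2 + x + (3/2) x^2 - (1/6) x^3 - (1/8) x^4 + O(x^5).

a_0 = 2; a_1 = 1; a_2 = 3/2; a_3 = -1/6; a_4 = -1/8


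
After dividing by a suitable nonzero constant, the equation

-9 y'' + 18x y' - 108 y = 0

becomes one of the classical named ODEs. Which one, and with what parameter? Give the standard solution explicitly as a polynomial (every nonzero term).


All three coefficients share the factor -9; dividing through by -9 gives  y'' - 2x y' + 12 y = 0.
This matches the Hermite equation y'' - 2x y' + 2n y = 0 with 2n = 12, so n = 6; the polynomial solution is H_6(x).
With y = sum_k a_k x^k, matching x^k gives (k+2)(k+1) a_{k+2} = 2(k - n) a_k = 2(k - 6) a_k. The right side vanishes at k = 6, so the series with the parity of 6 terminates at degree 6.
Standard normalization: leading coefficient of H_n is 2^n, so a_6 = 2^6 = 64. Work downward with a_k = (k+1)(k+2) a_{k+2} / (2(k - n)):
  a_4 = (5)(6)(64) / (2(4 - 6)) = 1920/(-4) = -480
  a_2 = (3)(4)(-480) / (2(2 - 6)) = -5760/(-8) = 720
  a_0 = (1)(2)(720) / (2(0 - 6)) = 1440/(-12) = -120
Hence H_6(x) = 64 x^6 - 480 x^4 + 720 x^2 - 120.

H_6(x); series = 64 x^6 - 480 x^4 + 720 x^2 - 120


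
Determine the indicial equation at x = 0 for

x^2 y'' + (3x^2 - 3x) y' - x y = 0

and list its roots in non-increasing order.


Divide by x^2 to reach normal form y'' + P_1(x) y' + P_2(x) y = 0 with P_1(x) = 3 - 3/x and P_2(x) = -1/x.
x = 0 is a singular point because the y'-coefficient 3 - 3/x has a pole at x = 0 and the y-coefficient -1/x has a pole at x = 0.
It is a regular singular point because x P_1(x) = p(x) = 3x - 3 and x^2 P_2(x) = q(x) = -x are polynomials, hence analytic at x = 0.
p(0) = -3,  q(0) = 0.
Indicial equation: r(r-1) + p(0) r + q(0) = 0, i.e. r^2 + (p(0) - 1) r + q(0) = 0, i.e. r^2 - 4 r = 0.
Discriminant: (-4)^2 - 4(0) = 16, so r = (4 ± 4)/2.
Solving: r_1 = 4, r_2 = 0.

indicial: r^2 - 4 r = 0; roots r_1 = 4, r_2 = 0


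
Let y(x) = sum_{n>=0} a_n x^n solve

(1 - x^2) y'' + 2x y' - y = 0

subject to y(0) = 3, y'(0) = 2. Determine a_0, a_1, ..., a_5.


Ansatz: y(x) = sum_{n>=0} a_n x^n, so y'(x) = sum_{n>=1} n a_n x^(n-1) and y''(x) = sum_{n>=2} n(n-1) a_n x^(n-2).
Substitute into P(x) y'' + Q(x) y' + R(x) y = 0 with P(x) = 1 - x^2, Q(x) = 2x, R(x) = -1, and match powers of x.
Initial conditions: a_0 = 3, a_1 = 2.
Setting the coefficient of each power of x to zero and solving order by order (substituting the coefficients already found):
  x^0: 2 a_2 - a_0 = 0  ->  2 a_2 = a_0 = 3  ->  a_2 = 3/2
  x^1: 6 a_3 + a_1 = 0  ->  6 a_3 = -a_1 = -2  ->  a_3 = -1/3
  x^2: 12 a_4 + a_2 = 0  ->  12 a_4 = -a_2 = -3/2  ->  a_4 = -1/8
  x^3: 20 a_5 - a_3 = 0  ->  20 a_5 = a_3 = -1/3  ->  a_5 = -1/60
Truncated series: y(x) = 3 + 2 x + (3/2) x^2 - (1/3) x^3 - (1/8) x^4 - (1/60) x^5 + O(x^6).

a_0 = 3; a_1 = 2; a_2 = 3/2; a_3 = -1/3; a_4 = -1/8; a_5 = -1/60


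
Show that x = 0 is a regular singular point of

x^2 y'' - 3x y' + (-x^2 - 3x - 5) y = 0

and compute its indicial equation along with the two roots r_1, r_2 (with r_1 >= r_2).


Divide by x^2 to reach normal form y'' + P_1(x) y' + P_2(x) y = 0 with P_1(x) = -3/x and P_2(x) = -1 - 3/x - 5/x^2.
x = 0 is a singular point because the y'-coefficient -3/x has a pole at x = 0 and the y-coefficient -1 - 3/x - 5/x^2 has a pole at x = 0.
It is a regular singular point because x P_1(x) = p(x) = -3 and x^2 P_2(x) = q(x) = -x^2 - 3x - 5 are polynomials, hence analytic at x = 0.
p(0) = -3,  q(0) = -5.
Indicial equation: r(r-1) + p(0) r + q(0) = 0, i.e. r^2 + (p(0) - 1) r + q(0) = 0, i.e. r^2 - 4 r - 5 = 0.
Discriminant: (-4)^2 - 4(-5) = 36, so r = (4 ± 6)/2.
Solving: r_1 = 5, r_2 = -1.

indicial: r^2 - 4 r - 5 = 0; roots r_1 = 5, r_2 = -1


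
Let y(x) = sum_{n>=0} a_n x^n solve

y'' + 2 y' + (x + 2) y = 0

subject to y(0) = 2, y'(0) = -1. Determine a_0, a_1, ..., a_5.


Ansatz: y(x) = sum_{n>=0} a_n x^n, so y'(x) = sum_{n>=1} n a_n x^(n-1) and y''(x) = sum_{n>=2} n(n-1) a_n x^(n-2).
Substitute into P(x) y'' + Q(x) y' + R(x) y = 0 with P(x) = 1, Q(x) = 2, R(x) = x + 2, and match powers of x.
Initial conditions: a_0 = 2, a_1 = -1.
Setting the coefficient of each power of x to zero and solving order by order (substituting the coefficients already found):
  x^0: 2 a_2 + 2 a_1 + 2 a_0 = 0  ->  2 a_2 = -2 a_1 - 2 a_0 = -2  ->  a_2 = -1
  x^1: 6 a_3 + 4 a_2 + 2 a_1 + a_0 = 0  ->  6 a_3 = -4 a_2 - 2 a_1 - a_0 = 4  ->  a_3 = 2/3
  x^2: 12 a_4 + 6 a_3 + 2 a_2 + a_1 = 0  ->  12 a_4 = -6 a_3 - 2 a_2 - a_1 = -1  ->  a_4 = -1/12
  x^3: 20 a_5 + 8 a_4 + 2 a_3 + a_2 = 0  ->  20 a_5 = -8 a_4 - 2 a_3 - a_2 = 1/3  ->  a_5 = 1/60
Truncated series: y(x) = 2 - x - x^2 + (2/3) x^3 - (1/12) x^4 + (1/60) x^5 + O(x^6).

a_0 = 2; a_1 = -1; a_2 = -1; a_3 = 2/3; a_4 = -1/12; a_5 = 1/60


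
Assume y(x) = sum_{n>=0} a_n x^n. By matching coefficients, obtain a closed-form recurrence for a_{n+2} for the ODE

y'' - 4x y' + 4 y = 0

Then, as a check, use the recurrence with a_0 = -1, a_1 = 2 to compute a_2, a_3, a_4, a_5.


Substitute y = sum_n a_n x^n.
y''(x) has coefficient (n+2)(n+1) a_{n+2} at x^n;
-4 x y'(x) has coefficient -4 n a_n at x^n (shift);
4 y(x) has coefficient 4 a_n at x^n.
Matching x^n: (n+2)(n+1) a_{n+2} + (-4n + 4) a_n = 0.
Thus a_{n+2} = (4n - 4) / ((n+1)(n+2)) * a_n.

Check with a_0 = -1, a_1 = 2 (apply the recurrence for n = 0, 1, 2, 3): a_0 = -1, a_1 = 2, a_2 = 2, a_3 = 0, a_4 = 2/3, a_5 = 0.

a_(n+2) = (4n - 4) / ((n+1)(n+2)) * a_n; check: a_0 = -1, a_1 = 2, a_2 = 2, a_3 = 0, a_4 = 2/3, a_5 = 0


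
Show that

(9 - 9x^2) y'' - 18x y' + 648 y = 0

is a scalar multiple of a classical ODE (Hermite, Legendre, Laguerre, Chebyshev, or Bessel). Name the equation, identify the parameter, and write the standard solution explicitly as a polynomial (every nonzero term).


All three coefficients share the factor 9; dividing through by 9 gives  (1 - x^2) y'' - 2x y' + 72 y = 0.
This matches the Legendre equation (1 - x^2) y'' - 2x y' + n(n+1) y = 0 (note the -2x y' term) with n(n+1) = 72, so n = 8; the polynomial solution is P_8(x).
With y = sum_k a_k x^k, matching x^k gives (k+2)(k+1) a_{k+2} = [k(k+1) - n(n+1)] a_k = (k - 8)(k + 9) a_k. The right side vanishes at k = 8, so the series with the parity of 8 terminates at degree 8.
Standard normalization (P_n(1) = 1): leading coefficient (2n)!/(2^n (n!)^2) = 20922789888000/(256*1625702400) = 6435/128, so a_8 = 6435/128. Work downward with a_k = (k+1)(k+2) a_{k+2} / ((k - 8)(k + 9)):
  a_6 = (7)(8)(6435/128) / ((6 - 8)(6 + 9)) = (45045/16)/(-30) = -3003/32
  a_4 = (5)(6)(-3003/32) / ((4 - 8)(4 + 9)) = (-45045/16)/(-52) = 3465/64
  a_2 = (3)(4)(3465/64) / ((2 - 8)(2 + 9)) = (10395/16)/(-66) = -315/32
  a_0 = (1)(2)(-315/32) / ((0 - 8)(0 + 9)) = (-315/16)/(-72) = 35/128
Hence P_8(x) = 6435 x^8/128 - 3003 x^6/32 + 3465 x^4/64 - 315 x^2/32 + 35/128.

P_8(x); series = 6435 x^8/128 - 3003 x^6/32 + 3465 x^4/64 - 315 x^2/32 + 35/128


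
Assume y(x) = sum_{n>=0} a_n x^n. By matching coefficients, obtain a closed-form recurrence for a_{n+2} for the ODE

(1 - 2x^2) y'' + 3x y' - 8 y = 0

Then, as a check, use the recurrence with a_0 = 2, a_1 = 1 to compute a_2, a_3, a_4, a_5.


Substitute y = sum_n a_n x^n.
(1 - 2 x^2) y'' contributes (n+2)(n+1) a_{n+2} - 2 n(n-1) a_n at x^n.
3 x y'(x) contributes 3 n a_n at x^n.
-8 y(x) contributes -8 a_n at x^n.
Matching x^n: (n+2)(n+1) a_{n+2} + (-2 n(n-1) + 3 n - 8) a_n = 0.
Thus a_{n+2} = (2 n(n-1) - 3 n + 8) / ((n+1)(n+2)) * a_n.

Check with a_0 = 2, a_1 = 1 (apply the recurrence for n = 0, 1, 2, 3): a_0 = 2, a_1 = 1, a_2 = 8, a_3 = 5/6, a_4 = 4, a_5 = 11/24.

a_(n+2) = (2 n(n-1) - 3 n + 8) / ((n+1)(n+2)) * a_n; check: a_0 = 2, a_1 = 1, a_2 = 8, a_3 = 5/6, a_4 = 4, a_5 = 11/24


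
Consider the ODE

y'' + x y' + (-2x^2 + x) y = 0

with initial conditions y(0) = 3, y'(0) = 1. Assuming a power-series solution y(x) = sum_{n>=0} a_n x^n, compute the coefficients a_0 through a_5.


Ansatz: y(x) = sum_{n>=0} a_n x^n, so y'(x) = sum_{n>=1} n a_n x^(n-1) and y''(x) = sum_{n>=2} n(n-1) a_n x^(n-2).
Substitute into P(x) y'' + Q(x) y' + R(x) y = 0 with P(x) = 1, Q(x) = x, R(x) = -2x^2 + x, and match powers of x.
Initial conditions: a_0 = 3, a_1 = 1.
Setting the coefficient of each power of x to zero and solving order by order (substituting the coefficients already found):
  x^0: 2 a_2 = 0  ->  a_2 = 0
  x^1: 6 a_3 + a_1 + a_0 = 0  ->  6 a_3 = -a_1 - a_0 = -4  ->  a_3 = -2/3
  x^2: 12 a_4 + 2 a_2 + a_1 - 2 a_0 = 0  ->  12 a_4 = -2 a_2 - a_1 + 2 a_0 = 5  ->  a_4 = 5/12
  x^3: 20 a_5 + 3 a_3 + a_2 - 2 a_1 = 0  ->  20 a_5 = -3 a_3 - a_2 + 2 a_1 = 4  ->  a_5 = 1/5
Truncated series: y(x) = 3 + x - (2/3) x^3 + (5/12) x^4 + (1/5) x^5 + O(x^6).

a_0 = 3; a_1 = 1; a_2 = 0; a_3 = -2/3; a_4 = 5/12; a_5 = 1/5
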